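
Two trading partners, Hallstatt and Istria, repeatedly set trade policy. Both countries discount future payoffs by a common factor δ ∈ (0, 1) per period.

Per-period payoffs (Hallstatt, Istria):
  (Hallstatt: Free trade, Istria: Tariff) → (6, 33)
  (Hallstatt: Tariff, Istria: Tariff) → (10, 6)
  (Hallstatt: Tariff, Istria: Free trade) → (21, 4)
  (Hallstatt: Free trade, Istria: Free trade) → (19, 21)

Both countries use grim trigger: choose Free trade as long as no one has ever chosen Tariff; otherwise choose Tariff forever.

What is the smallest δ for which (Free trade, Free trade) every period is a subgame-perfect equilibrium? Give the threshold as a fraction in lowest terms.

4/9

For Hallstatt: deviation gain 21−19 = 2, per-period punishment loss 19−10 = 9. IC gives δ ≥ 2/11.
For Istria: gain 12, loss 15 per period, so δ ≥ 12/27 = 4/9.
The tighter constraint is Istria's, so cooperation needs δ ≥ 4/9.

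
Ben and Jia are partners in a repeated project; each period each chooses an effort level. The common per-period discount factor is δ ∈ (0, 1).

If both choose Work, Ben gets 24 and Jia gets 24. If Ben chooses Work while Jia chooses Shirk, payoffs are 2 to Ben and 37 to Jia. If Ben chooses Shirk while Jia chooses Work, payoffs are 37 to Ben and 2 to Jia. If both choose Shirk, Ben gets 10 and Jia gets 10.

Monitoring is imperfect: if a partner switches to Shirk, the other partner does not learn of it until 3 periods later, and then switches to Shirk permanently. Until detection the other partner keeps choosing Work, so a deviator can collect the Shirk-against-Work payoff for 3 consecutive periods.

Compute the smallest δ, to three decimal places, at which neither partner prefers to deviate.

0.784

The best deviation is to choose Shirk for all 3 undetected periods, earning 37 each, then 10 forever once detected.
Deviation value: 37(1−δ^3)/(1−δ) + 10δ^3/(1−δ); cooperation value: 24/(1−δ).
IC: 24 ≥ 37(1−δ^3) + 10δ^3 = 37 − 27δ^3.
So δ^3 ≥ 13/27, giving δ ≥ (13/27)^(1/3) ≈ 0.784.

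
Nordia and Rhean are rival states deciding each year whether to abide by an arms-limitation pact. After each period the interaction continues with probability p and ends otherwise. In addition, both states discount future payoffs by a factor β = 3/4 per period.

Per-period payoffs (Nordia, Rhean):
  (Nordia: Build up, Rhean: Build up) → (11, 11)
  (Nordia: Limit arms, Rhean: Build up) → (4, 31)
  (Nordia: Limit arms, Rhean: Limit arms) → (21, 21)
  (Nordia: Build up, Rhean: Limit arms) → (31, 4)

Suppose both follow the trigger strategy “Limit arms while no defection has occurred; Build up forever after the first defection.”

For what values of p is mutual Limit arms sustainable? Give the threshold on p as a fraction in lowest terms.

2/3

With continuation probability p and discount β, the effective per-period discount factor is βp.
Grim-trigger IC: βp ≥ (31−21)/(31−11) = 1/2.
So p ≥ (1/2)/(3/4) = 2/3.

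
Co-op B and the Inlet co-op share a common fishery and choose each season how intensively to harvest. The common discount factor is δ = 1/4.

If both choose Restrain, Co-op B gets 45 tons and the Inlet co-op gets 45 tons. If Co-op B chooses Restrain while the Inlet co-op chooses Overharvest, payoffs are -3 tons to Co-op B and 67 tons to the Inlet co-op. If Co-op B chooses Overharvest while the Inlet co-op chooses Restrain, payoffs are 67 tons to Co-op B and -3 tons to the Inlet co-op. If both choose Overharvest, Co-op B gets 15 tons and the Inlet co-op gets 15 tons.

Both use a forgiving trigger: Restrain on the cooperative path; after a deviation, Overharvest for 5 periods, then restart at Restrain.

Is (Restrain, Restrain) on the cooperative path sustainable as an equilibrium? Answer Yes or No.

No

IC: δ+…+δ^5 ≥ (67−45)/(45−15) = 11/15.
At δ = 1/4: partial sum = 0.3330 < 0.7333. Cooperation not sustainable.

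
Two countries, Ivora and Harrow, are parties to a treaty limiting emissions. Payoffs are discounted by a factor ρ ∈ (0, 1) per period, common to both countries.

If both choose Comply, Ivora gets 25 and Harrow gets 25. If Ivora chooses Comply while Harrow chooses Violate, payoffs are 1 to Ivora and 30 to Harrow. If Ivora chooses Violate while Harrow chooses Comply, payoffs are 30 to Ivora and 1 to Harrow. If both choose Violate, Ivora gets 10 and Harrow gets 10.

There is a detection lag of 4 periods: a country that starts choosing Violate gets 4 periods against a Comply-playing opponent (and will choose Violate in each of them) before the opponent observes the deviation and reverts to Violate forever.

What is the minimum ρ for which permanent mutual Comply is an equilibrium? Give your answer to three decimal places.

0.707

Deviating for the 4 undetected periods gains 30−25 = 5 per period over cooperation, then loses 25−10 = 15 per period forever once punishment starts.
Gain: 5(1 + ρ + … + ρ^3); loss: 15·ρ^4/(1−ρ).
No profitable deviation ⇔ 5(1−ρ^4) ≤ 15·ρ^4, i.e. ρ^4 ≥ 5/(5+15) = 1/4.
Hence ρ ≥ (1/4)^(1/4) ≈ 0.707.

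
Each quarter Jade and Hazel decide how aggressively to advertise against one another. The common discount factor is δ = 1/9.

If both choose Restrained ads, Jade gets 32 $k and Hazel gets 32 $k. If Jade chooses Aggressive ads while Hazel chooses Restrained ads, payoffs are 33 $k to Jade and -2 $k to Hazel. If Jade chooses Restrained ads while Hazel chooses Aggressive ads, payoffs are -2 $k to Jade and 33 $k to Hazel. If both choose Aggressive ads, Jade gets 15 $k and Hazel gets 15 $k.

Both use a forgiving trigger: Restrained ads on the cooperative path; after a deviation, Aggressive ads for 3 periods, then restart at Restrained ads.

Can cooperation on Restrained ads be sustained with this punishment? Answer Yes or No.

Yes

IC: δ+…+δ^3 ≥ (33−32)/(32−15) = 1/17.
At δ = 1/9: partial sum = 0.1248 ≥ 0.0588. Cooperation sustainable.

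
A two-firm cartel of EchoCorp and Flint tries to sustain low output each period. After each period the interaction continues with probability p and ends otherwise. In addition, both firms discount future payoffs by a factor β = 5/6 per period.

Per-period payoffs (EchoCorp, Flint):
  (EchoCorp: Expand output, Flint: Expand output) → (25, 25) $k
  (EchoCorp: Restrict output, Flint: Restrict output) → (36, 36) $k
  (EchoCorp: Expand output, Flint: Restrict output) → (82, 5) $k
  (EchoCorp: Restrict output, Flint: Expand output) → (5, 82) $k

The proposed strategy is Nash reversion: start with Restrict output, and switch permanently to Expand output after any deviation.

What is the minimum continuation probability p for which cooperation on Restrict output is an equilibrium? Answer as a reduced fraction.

92/95

With continuation probability p and discount β, the effective per-period discount factor is βp.
Grim-trigger IC: βp ≥ (82−36)/(82−25) = 46/57.
So p ≥ (46/57)/(5/6) = 92/95.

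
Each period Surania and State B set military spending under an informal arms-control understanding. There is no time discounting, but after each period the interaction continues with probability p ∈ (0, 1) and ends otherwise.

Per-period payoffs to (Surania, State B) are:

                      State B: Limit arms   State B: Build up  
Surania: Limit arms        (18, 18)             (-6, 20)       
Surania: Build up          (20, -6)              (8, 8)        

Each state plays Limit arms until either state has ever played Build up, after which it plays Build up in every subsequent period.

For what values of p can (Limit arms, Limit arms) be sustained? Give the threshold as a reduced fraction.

1/6

With no time discounting, the continuation probability p plays the role of the discount factor.
Grim-trigger IC: 18/(1−p) ≥ 20 + 8p/(1−p) ⇒ p ≥ (20−18)/(20−8) = 1/6.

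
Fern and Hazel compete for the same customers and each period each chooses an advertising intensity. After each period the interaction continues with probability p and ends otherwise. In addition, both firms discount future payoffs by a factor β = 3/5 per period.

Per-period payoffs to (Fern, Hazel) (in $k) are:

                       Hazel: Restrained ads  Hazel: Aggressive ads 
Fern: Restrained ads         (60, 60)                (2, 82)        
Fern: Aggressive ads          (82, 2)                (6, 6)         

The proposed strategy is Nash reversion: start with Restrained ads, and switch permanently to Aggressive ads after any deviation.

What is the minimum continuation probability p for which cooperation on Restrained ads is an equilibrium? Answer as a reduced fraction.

55/114

Expected continuation weight on next period's payoff is β·p = 3/5·p, which plays the role of the discount factor.
Cooperation requires 3/5·p ≥ (82−60)/(82−6) = 11/38, hence p ≥ 55/114.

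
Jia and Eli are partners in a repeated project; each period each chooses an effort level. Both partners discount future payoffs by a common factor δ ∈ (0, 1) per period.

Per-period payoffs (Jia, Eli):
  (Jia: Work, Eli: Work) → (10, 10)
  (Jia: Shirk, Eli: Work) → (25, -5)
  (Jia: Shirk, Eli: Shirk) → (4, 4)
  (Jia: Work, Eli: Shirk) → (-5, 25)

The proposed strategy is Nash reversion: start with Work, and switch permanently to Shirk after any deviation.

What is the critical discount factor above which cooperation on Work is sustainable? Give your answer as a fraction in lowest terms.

Under grim trigger the critical discount factor is (T−C)/(T−P) with T = 25, C = 10, P = 4.
δ* = (25−10)/(25−4) = 15/21 = 5/7.

5/7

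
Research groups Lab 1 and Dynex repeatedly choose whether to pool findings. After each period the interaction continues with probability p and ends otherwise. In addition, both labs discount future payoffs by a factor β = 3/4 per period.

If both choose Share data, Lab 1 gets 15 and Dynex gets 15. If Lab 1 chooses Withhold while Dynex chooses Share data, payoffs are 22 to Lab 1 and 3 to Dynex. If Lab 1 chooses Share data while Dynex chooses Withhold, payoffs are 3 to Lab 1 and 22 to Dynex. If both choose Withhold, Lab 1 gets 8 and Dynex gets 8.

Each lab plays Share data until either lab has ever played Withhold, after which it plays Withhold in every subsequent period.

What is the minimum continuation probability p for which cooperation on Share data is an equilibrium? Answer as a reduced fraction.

Expected continuation weight on next period's payoff is β·p = 3/4·p, which plays the role of the discount factor.
Cooperation requires 3/4·p ≥ (22−15)/(22−8) = 1/2, hence p ≥ 2/3.

2/3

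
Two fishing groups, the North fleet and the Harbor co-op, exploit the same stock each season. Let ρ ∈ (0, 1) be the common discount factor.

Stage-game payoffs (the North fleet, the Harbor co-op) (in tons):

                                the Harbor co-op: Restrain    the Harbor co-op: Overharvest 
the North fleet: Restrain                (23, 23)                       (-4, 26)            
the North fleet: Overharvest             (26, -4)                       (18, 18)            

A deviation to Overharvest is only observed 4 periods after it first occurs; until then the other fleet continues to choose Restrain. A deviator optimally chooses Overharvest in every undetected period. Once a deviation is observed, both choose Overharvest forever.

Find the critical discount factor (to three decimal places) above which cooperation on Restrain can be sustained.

0.783

A deviator earns 26 for 4 periods, then 18 forever; cooperating earns 23 forever. Multiplying the IC by (1−ρ):
23 ≥ 26(1−ρ^4) + 18ρ^4, so 8·ρ^4 ≥ 3 and ρ^4 ≥ 3/8.
ρ ≥ (3/8)^(1/4) ≈ 0.783.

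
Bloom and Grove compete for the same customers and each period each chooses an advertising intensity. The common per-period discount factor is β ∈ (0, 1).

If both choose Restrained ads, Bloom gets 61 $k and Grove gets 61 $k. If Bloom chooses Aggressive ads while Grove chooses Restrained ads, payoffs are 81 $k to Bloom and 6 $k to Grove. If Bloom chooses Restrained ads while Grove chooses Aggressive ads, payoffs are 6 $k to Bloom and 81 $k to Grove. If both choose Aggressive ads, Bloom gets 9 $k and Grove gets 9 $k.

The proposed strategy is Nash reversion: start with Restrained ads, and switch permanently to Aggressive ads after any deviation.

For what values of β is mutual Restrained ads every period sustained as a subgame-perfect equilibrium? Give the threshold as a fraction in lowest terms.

Under grim trigger the critical discount factor is (T−C)/(T−P) with T = 81, C = 61, P = 9.
β* = (81−61)/(81−9) = 20/72 = 5/18.

5/18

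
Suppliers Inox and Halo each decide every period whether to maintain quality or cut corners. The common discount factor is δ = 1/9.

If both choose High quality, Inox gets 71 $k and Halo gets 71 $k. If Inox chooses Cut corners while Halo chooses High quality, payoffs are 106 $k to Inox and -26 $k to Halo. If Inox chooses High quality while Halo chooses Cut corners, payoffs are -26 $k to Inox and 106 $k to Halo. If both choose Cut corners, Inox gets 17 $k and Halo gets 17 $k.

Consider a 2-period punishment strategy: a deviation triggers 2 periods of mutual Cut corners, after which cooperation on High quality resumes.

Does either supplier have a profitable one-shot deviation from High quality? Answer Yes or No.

A one-shot deviation gives 106 now, then 17 for 2 periods, then back to 71.
Gain from deviating: (106−71) today; loss: (71−17) in each of the next 2 periods.
No-deviation condition: (71−17)(δ+…+δ^2) ≥ 106−71, i.e. δ+…+δ^2 ≥ 35/54.
At δ = 1/9: δ+…+δ^2 = 0.1235 < 0.6481.
So cooperation is not sustainable.

Yes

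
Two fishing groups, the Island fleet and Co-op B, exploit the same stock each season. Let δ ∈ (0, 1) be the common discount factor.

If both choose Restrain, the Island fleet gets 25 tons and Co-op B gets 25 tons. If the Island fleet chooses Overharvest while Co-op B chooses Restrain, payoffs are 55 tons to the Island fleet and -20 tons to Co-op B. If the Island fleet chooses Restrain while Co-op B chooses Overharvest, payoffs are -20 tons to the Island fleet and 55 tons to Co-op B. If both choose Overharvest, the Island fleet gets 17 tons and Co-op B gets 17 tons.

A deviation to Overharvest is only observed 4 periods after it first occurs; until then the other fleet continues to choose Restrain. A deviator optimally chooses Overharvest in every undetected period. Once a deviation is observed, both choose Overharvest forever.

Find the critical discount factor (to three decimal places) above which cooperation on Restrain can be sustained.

0.943

Deviating for the 4 undetected periods gains 55−25 = 30 per period over cooperation, then loses 25−17 = 8 per period forever once punishment starts.
Gain: 30(1 + δ + … + δ^3); loss: 8·δ^4/(1−δ).
No profitable deviation ⇔ 30(1−δ^4) ≤ 8·δ^4, i.e. δ^4 ≥ 30/(30+8) = 15/19.
Hence δ ≥ (15/19)^(1/4) ≈ 0.943.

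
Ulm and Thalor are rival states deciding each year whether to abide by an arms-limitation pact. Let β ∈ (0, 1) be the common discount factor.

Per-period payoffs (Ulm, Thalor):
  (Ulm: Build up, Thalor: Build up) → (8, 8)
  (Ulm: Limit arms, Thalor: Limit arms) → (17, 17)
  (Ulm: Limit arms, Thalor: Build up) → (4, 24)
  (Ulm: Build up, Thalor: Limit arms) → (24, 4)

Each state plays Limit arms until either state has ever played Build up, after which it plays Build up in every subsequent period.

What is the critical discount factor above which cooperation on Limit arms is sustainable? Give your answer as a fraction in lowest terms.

7/16

One-period gain from deviating is 24 − 17 = 7. The loss is 17 − 8 = 9 in every subsequent period, with present value 9·β/(1−β).
Deviation is unprofitable when 9·β/(1−β) ≥ 7, i.e. β/(1−β) ≥ 7/9.
Equivalently β ≥ 7/(7+9) = 7/16.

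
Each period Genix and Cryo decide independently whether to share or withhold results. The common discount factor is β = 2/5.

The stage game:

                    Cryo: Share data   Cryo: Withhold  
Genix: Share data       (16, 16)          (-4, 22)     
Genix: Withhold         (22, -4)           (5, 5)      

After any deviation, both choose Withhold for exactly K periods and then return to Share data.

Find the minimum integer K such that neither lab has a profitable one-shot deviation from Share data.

2

Need Σ_{k=1}^{K} β^k ≥ (22−16)/(16−5) = 0.5455 at β = 2/5.
At K = 1 the sum is 0.4000 < 0.5455; at K = 2 it is 0.5600 ≥ 0.5455.
So the minimum punishment length is K = 2.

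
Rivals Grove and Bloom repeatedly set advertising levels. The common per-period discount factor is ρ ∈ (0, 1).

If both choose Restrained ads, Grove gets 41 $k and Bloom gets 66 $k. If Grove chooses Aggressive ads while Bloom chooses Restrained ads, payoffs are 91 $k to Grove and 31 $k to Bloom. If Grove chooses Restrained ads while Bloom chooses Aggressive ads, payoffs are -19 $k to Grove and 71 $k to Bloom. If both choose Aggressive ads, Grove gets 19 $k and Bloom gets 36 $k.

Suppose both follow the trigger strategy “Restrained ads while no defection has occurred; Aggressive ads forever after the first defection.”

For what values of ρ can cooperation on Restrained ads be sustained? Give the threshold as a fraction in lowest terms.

Grove's threshold: (91−41)/(91−19) = 25/36.
Bloom's threshold: (71−66)/(71−36) = 1/7.
25/36 > 1/7, so Grove binds and ρ* = 25/36.

25/36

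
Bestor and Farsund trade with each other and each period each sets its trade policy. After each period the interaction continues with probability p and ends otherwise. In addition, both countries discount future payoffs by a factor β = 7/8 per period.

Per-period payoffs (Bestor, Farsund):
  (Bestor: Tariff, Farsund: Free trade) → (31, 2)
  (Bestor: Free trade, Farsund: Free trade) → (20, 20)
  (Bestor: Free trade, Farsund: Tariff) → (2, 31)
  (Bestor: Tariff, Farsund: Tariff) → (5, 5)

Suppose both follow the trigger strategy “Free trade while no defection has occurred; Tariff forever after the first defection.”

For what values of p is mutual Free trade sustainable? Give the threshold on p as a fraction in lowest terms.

44/91

With continuation probability p and discount β, the effective per-period discount factor is βp.
Grim-trigger IC: βp ≥ (31−20)/(31−5) = 11/26.
So p ≥ (11/26)/(7/8) = 44/91.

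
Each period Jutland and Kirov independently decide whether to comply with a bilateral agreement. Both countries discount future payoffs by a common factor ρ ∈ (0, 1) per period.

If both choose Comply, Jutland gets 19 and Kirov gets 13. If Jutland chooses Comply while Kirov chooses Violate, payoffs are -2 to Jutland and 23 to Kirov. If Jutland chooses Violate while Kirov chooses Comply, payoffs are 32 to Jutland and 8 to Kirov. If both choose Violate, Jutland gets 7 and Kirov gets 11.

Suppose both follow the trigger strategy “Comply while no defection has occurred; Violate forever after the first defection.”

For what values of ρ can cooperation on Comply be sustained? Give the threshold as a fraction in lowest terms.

Jutland's threshold: (32−19)/(32−7) = 13/25.
Kirov's threshold: (23−13)/(23−11) = 5/6.
13/25 < 5/6, so Kirov binds and ρ* = 5/6.

5/6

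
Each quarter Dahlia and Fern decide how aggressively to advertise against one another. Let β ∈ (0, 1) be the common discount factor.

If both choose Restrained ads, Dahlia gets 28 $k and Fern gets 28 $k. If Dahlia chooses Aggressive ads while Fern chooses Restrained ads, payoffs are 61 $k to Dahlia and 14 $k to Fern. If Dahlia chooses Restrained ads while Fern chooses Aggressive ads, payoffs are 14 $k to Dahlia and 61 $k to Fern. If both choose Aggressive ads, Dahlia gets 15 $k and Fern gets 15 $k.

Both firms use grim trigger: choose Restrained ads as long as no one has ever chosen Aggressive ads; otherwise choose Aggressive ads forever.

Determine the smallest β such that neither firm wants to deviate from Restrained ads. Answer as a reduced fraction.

One-period gain from deviating is 61 − 28 = 33. The loss is 28 − 15 = 13 in every subsequent period, with present value 13·β/(1−β).
Deviation is unprofitable when 13·β/(1−β) ≥ 33, i.e. β/(1−β) ≥ 33/13.
Equivalently β ≥ 33/(33+13) = 33/46.

33/46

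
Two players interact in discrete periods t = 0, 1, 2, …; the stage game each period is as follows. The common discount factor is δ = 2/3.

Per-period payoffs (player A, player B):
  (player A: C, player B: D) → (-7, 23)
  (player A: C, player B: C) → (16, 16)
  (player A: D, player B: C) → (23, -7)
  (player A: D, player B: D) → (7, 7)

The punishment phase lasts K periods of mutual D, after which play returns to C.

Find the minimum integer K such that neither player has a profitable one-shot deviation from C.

IC: δ(1−δ^K)/(1−δ) ≥ (23−16)/(16−7) = 7/9.
With δ = 2/3: need 1 − δ^K ≥ 7/9·(1−2/3)/(2/3), i.e. δ^K ≤ 0.6111.
Since (2/3)^1 = 0.6667 and (2/3)^2 = 0.4444, the smallest such K is 2.

2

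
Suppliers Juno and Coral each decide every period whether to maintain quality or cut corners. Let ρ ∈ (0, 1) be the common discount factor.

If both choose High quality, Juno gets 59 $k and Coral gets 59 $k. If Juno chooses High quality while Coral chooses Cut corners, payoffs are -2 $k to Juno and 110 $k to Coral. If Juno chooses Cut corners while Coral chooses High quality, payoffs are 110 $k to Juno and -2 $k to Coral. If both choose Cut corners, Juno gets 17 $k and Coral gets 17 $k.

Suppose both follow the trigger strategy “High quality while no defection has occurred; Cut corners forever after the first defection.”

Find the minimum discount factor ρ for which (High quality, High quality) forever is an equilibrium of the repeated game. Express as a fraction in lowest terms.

59/(1−ρ) ≥ 110 + 17ρ/(1−ρ)
59 ≥ 110 − 93ρ
ρ ≥ 51/93 = 17/31.

17/31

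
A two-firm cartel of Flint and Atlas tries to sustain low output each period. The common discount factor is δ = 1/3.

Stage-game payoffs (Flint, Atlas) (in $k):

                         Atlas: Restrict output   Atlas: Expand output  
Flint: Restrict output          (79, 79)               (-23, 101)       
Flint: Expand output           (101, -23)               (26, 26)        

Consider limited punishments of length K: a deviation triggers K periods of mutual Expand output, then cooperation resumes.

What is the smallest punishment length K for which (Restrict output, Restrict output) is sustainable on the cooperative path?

2

IC: δ(1−δ^K)/(1−δ) ≥ (101−79)/(79−26) = 22/53.
With δ = 1/3: need 1 − δ^K ≥ 22/53·(1−1/3)/(1/3), i.e. δ^K ≤ 0.1698.
Since (1/3)^1 = 0.3333 and (1/3)^2 = 0.1111, the smallest such K is 2.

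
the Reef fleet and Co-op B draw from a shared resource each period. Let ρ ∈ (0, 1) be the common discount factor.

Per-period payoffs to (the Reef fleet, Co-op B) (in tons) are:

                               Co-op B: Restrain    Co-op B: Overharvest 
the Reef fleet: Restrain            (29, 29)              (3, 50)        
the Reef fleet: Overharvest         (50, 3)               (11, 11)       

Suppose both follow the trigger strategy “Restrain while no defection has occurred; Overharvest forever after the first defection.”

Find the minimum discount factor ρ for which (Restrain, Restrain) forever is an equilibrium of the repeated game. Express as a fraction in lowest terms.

7/13

Cooperation forever yields 29 each period: 29/(1−ρ).
Deviating yields 50 once, then 11 forever: 50 + 11ρ/(1−ρ).
No profitable deviation requires 29/(1−ρ) ≥ 50 + 11ρ/(1−ρ).
Multiplying by (1−ρ): 29 ≥ 50(1−ρ) + 11ρ = 50 − 39ρ.
So 39ρ ≥ 21, i.e. ρ ≥ 21/39 = 7/13.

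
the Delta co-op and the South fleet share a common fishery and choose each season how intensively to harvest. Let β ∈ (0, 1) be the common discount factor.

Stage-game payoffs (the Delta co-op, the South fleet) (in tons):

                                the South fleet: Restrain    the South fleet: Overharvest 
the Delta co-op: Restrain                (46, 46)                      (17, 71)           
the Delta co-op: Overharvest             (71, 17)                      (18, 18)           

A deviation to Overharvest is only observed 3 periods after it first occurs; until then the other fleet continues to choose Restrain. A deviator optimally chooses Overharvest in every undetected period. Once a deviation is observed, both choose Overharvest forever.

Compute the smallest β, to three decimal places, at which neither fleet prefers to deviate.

The best deviation is to choose Overharvest for all 3 undetected periods, earning 71 each, then 18 forever once detected.
Deviation value: 71(1−β^3)/(1−β) + 18β^3/(1−β); cooperation value: 46/(1−β).
IC: 46 ≥ 71(1−β^3) + 18β^3 = 71 − 53β^3.
So β^3 ≥ 25/53, giving β ≥ (25/53)^(1/3) ≈ 0.778.

0.778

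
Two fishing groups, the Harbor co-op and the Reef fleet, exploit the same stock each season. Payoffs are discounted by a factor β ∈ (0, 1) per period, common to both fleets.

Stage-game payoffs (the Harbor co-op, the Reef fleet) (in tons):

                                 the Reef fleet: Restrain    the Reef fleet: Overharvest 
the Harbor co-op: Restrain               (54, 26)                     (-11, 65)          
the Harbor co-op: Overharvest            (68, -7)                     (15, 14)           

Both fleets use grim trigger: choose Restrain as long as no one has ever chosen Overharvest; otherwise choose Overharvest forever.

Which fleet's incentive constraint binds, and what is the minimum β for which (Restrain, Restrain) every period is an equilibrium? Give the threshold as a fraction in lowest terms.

the Harbor co-op: cooperation gives 54 each period; deviation gives 68 once then 15 forever.
  54/(1−β) ≥ 68 + 15β/(1−β) ⇒ β ≥ 14/53.
the Reef fleet: cooperation gives 26 each period; deviation gives 65 once then 14 forever.
  β ≥ 39/51 = 13/17.
Both must hold, so the binding constraint is the Reef fleet's: β ≥ 13/17.

the Reef fleet; β ≥ 13/17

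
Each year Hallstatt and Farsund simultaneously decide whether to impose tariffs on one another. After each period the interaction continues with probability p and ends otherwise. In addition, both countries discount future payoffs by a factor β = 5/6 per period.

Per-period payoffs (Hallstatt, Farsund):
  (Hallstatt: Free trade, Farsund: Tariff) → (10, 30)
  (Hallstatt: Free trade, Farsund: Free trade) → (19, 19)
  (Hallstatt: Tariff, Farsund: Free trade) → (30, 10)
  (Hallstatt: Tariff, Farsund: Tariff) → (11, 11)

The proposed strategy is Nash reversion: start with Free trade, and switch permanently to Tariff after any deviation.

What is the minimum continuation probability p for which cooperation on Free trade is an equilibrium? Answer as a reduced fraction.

66/95

With continuation probability p and discount β, the effective per-period discount factor is βp.
Grim-trigger IC: βp ≥ (30−19)/(30−11) = 11/19.
So p ≥ (11/19)/(5/6) = 66/95.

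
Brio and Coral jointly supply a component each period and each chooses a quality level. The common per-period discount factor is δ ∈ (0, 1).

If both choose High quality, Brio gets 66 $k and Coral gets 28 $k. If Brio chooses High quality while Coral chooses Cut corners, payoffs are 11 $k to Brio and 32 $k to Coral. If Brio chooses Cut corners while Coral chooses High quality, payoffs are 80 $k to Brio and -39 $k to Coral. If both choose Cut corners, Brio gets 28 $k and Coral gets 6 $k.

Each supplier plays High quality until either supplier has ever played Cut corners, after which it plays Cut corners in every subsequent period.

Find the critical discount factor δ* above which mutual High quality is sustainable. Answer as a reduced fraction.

7/26

Brio: cooperation gives 66 each period; deviation gives 80 once then 28 forever.
  66/(1−δ) ≥ 80 + 28δ/(1−δ) ⇒ δ ≥ 14/52 = 7/26.
Coral: cooperation gives 28 each period; deviation gives 32 once then 6 forever.
  δ ≥ 4/26 = 2/13.
Both must hold, so the binding constraint is Brio's: δ ≥ 7/26.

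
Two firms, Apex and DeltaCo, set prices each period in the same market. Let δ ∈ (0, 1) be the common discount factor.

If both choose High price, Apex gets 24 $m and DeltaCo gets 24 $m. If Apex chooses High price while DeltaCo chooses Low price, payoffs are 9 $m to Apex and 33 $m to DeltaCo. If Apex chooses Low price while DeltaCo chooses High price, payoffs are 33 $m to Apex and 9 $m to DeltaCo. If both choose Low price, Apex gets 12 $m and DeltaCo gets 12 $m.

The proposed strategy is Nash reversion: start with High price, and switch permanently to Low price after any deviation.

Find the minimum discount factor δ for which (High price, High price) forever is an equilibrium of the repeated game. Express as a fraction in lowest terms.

3/7

Under grim trigger the critical discount factor is (T−C)/(T−P) with T = 33, C = 24, P = 12.
δ* = (33−24)/(33−12) = 9/21 = 3/7.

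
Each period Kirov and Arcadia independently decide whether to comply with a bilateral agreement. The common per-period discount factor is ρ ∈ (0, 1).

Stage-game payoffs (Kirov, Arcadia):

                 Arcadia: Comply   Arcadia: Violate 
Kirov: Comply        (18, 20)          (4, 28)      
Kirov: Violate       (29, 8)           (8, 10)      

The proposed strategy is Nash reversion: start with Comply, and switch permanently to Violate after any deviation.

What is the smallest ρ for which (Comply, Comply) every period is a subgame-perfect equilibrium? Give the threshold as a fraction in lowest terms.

Kirov's threshold: (29−18)/(29−8) = 11/21.
Arcadia's threshold: (28−20)/(28−10) = 4/9.
11/21 > 4/9, so Kirov binds and ρ* = 11/21.

11/21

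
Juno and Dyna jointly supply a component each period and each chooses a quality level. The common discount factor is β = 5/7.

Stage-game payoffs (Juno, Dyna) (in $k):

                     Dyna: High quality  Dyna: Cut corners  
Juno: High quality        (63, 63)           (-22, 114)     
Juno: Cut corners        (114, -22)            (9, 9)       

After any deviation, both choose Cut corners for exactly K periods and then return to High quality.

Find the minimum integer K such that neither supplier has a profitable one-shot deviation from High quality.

2

IC: β(1−β^K)/(1−β) ≥ (114−63)/(63−9) = 17/18.
With β = 5/7: need 1 − β^K ≥ 17/18·(1−5/7)/(5/7), i.e. β^K ≤ 0.6222.
Since (5/7)^1 = 0.7143 and (5/7)^2 = 0.5102, the smallest such K is 2.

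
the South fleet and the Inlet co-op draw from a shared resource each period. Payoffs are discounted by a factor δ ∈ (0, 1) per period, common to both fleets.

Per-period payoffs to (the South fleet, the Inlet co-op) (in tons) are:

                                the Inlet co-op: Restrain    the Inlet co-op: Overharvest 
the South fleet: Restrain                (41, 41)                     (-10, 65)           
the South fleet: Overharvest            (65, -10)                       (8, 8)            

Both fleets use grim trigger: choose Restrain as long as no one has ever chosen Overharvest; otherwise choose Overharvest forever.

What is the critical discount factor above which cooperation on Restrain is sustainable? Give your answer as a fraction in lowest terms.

8/19

Cooperation forever yields 41 each period: 41/(1−δ).
Deviating yields 65 once, then 8 forever: 65 + 8δ/(1−δ).
No profitable deviation requires 41/(1−δ) ≥ 65 + 8δ/(1−δ).
Multiplying by (1−δ): 41 ≥ 65(1−δ) + 8δ = 65 − 57δ.
So 57δ ≥ 24, i.e. δ ≥ 24/57 = 8/19.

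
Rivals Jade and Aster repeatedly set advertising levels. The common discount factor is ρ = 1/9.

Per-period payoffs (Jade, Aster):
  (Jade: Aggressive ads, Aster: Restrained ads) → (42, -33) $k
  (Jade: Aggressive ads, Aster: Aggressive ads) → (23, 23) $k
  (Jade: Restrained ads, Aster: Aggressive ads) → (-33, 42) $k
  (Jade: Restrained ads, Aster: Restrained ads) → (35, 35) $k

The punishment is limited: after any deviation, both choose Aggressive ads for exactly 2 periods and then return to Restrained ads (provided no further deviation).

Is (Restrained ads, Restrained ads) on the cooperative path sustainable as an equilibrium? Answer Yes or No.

No

IC: ρ+…+ρ^2 ≥ (42−35)/(35−23) = 7/12.
At ρ = 1/9: partial sum = 0.1235 < 0.5833. Cooperation not sustainable.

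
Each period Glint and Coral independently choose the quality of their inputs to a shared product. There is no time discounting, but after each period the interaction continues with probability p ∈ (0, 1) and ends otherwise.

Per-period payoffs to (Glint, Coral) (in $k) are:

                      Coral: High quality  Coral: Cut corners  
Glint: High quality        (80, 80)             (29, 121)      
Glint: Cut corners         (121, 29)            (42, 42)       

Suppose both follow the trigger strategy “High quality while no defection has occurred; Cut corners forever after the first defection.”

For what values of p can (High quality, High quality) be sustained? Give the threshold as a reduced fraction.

Expected cooperation value is 80 + p·80 + p²·80 + … = 80/(1−p); deviation gives 121 + p·42/(1−p).
80 ≥ 121(1−p) + 42p ⇒ 79p ≥ 41 ⇒ p ≥ 41/79.

41/79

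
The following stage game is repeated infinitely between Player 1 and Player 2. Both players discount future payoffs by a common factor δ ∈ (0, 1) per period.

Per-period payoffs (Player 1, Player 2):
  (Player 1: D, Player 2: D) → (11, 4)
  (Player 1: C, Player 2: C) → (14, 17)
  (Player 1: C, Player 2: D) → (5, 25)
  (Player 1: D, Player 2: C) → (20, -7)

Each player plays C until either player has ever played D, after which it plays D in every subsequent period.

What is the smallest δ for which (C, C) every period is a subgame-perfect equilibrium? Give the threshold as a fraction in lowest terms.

2/3

For Player 1: deviation gain 20−14 = 6, per-period punishment loss 14−11 = 3. IC gives δ ≥ 6/9 = 2/3.
For Player 2: gain 8, loss 13 per period, so δ ≥ 8/21.
The tighter constraint is Player 1's, so cooperation needs δ ≥ 2/3.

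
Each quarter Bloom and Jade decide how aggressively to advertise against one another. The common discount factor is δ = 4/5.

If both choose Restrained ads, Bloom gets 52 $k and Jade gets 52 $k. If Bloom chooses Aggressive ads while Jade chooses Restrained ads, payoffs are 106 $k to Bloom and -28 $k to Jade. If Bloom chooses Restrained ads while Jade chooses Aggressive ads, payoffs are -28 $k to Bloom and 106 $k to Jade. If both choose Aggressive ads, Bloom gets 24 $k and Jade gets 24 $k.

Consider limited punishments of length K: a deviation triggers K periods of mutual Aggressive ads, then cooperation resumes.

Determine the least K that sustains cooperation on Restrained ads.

No profitable deviation requires (52−24)(δ+…+δ^K) ≥ 106−52, i.e. δ+…+δ^K ≥ 27/14 ≈ 1.9286.
With δ = 4/5, the partial sums are K=1: 0.8000, K=2: 1.4400, K=3: 1.9520.
K = 3 is the first length at which the sum reaches 1.9286.

3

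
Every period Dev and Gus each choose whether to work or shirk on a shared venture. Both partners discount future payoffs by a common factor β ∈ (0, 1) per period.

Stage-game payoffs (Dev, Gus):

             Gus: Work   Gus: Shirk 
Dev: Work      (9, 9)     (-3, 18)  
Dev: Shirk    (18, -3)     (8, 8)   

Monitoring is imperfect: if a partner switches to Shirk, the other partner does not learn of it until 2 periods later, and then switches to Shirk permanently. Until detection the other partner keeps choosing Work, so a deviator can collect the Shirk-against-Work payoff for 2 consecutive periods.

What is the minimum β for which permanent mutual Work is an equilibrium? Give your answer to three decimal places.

0.949

A deviator earns 18 for 2 periods, then 8 forever; cooperating earns 9 forever. Multiplying the IC by (1−β):
9 ≥ 18(1−β^2) + 8β^2, so 10·β^2 ≥ 9 and β^2 ≥ 9/10.
β ≥ (9/10)^(1/2) ≈ 0.949.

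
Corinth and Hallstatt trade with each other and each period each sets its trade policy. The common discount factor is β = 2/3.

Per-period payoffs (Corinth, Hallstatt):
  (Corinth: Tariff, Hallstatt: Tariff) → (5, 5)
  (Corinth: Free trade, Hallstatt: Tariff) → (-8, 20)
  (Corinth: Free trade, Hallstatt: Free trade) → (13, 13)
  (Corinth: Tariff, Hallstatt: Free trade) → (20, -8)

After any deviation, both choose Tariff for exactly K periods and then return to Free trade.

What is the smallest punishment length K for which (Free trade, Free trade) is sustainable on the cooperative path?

2

Need Σ_{k=1}^{K} β^k ≥ (20−13)/(13−5) = 0.8750 at β = 2/3.
At K = 1 the sum is 0.6667 < 0.8750; at K = 2 it is 1.1111 ≥ 0.8750.
So the minimum punishment length is K = 2.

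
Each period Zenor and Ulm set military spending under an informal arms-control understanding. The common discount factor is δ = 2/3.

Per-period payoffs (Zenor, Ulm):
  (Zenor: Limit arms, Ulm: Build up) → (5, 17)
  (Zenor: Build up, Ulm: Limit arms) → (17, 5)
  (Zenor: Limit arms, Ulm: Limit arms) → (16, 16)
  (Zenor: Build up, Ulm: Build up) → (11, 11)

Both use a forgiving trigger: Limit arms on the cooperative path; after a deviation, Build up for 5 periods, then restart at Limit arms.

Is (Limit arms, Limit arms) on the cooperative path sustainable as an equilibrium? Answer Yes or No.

Comparing payoff streams over the 6 periods until play realigns: cooperate → 16(1+δ+…+δ^5); deviate → 17 + 11(δ+…+δ^5).
Cooperation is sustained iff (16−11)(δ+…+δ^5) ≥ 17−16.
δ+…+δ^5 = 2/3·(1−(2/3)^5)/(1−2/3) = 1.7366, and (17−16)/(16−11) = 0.2000.
1.7366 ≥ 0.2000, so cooperation is sustainable.

Yes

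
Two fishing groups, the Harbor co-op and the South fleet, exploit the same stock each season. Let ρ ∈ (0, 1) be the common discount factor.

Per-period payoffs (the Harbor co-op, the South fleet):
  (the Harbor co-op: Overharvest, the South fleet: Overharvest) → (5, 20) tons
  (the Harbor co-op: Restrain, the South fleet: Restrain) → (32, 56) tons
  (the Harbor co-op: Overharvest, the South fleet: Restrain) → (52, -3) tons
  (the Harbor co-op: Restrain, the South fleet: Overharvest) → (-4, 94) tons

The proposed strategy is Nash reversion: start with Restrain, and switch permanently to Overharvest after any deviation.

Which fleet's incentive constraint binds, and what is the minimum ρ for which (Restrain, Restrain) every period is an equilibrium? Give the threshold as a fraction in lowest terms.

the South fleet; ρ ≥ 19/37

the Harbor co-op: cooperation gives 32 each period; deviation gives 52 once then 5 forever.
  32/(1−ρ) ≥ 52 + 5ρ/(1−ρ) ⇒ ρ ≥ 20/47.
the South fleet: cooperation gives 56 each period; deviation gives 94 once then 20 forever.
  ρ ≥ 38/74 = 19/37.
Both must hold, so the binding constraint is the South fleet's: ρ ≥ 19/37.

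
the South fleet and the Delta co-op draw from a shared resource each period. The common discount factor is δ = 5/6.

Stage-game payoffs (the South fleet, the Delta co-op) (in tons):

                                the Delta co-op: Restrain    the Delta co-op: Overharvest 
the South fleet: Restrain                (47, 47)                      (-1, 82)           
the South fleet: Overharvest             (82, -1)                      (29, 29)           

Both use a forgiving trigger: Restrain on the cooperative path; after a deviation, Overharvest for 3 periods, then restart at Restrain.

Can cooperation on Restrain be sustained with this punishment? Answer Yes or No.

Comparing payoff streams over the 4 periods until play realigns: cooperate → 47(1+δ+…+δ^3); deviate → 82 + 29(δ+…+δ^3).
Cooperation is sustained iff (47−29)(δ+…+δ^3) ≥ 82−47.
δ+…+δ^3 = 5/6·(1−(5/6)^3)/(1−5/6) = 2.1065, and (82−47)/(47−29) = 1.9444.
2.1065 ≥ 1.9444, so cooperation is sustainable.

Yes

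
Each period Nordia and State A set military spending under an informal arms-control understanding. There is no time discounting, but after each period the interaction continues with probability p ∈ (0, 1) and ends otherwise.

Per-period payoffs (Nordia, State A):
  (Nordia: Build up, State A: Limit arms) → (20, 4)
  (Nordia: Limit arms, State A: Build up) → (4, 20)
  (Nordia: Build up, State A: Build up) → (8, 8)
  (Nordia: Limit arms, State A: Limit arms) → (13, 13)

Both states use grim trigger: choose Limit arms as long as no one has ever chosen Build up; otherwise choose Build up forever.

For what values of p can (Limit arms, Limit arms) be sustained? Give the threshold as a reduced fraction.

7/12

With no time discounting, the continuation probability p plays the role of the discount factor.
Grim-trigger IC: 13/(1−p) ≥ 20 + 8p/(1−p) ⇒ p ≥ (20−13)/(20−8) = 7/12.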